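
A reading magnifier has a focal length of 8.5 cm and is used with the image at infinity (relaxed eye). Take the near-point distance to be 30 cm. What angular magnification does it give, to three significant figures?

M = D/f = 30/8.5 = 3.529.

3.53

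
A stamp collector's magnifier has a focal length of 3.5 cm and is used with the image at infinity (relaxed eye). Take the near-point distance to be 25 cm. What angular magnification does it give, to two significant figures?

7.1

M = D/f = 25/3.5 = 7.143.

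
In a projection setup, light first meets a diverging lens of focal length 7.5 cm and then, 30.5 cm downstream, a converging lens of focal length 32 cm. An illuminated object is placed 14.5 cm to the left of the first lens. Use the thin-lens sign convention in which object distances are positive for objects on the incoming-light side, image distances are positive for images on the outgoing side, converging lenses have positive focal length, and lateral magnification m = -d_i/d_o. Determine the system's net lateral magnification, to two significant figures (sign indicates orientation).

First lens: d_i1 = 1/(1/(-7.5) - 1/14.5) = -4.943 cm.
m_1 = -(-4.943)/14.5 = 0.3409.
With d_i1 < 0 the first image is virtual and lies on the object side; the object distance for lens 2 is d_o2 = 30.5 - (-4.943) = 35.443 cm.
Second lens: d_i2 = 1/(1/32 - 1/(35.443)) = 329.399 cm.
m_2 = -(329.399)/(35.443) = -9.2937.
Total m = m_1 x m_2 = (0.3409)(-9.2937) = -3.1683.

-3.2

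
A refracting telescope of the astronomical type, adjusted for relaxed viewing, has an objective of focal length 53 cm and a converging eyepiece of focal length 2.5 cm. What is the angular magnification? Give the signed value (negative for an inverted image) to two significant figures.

M = -f_obj/f_eye = -53/(2.5) = -21.200.

-21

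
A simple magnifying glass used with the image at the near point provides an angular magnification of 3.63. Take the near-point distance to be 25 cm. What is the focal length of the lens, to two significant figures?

9.5 cm

For the image at the near point, M = 1 + D/f.
f = D/(M - 1) = 25/(3.63 - 1) = 9.506 cm.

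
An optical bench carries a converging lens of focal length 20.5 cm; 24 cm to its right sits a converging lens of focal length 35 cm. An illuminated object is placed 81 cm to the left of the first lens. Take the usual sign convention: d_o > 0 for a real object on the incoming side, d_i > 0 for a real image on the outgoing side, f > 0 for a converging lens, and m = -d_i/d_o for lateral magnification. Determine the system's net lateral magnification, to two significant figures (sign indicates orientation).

First lens: d_i1 = 1/(1/20.5 - 1/81) = 27.446 cm.
m_1 = -(27.446)/81 = -0.3388.
Since 27.446 cm > 24 cm, the first image lies past the second lens and serves as a virtual object: d_o2 = L - d_i1 = -3.446 cm.
Second lens: d_i2 = 1/(1/35 - 1/(-3.446)) = 3.137 cm.
m_2 = -(3.137)/(-3.446) = 0.9104.
Overall magnification: m = m_1 m_2 = -0.3085.

-0.31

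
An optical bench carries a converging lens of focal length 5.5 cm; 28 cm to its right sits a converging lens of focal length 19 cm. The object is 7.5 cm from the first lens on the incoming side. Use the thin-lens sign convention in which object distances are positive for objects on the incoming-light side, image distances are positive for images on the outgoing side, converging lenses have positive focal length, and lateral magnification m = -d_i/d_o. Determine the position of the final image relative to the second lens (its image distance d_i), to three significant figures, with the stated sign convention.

Lens 1: 1/d_i1 = 1/f_1 - 1/d_o1 = 1/5.5 - 1/7.5 = 0.04848 cm^-1, so d_i1 = 20.625 cm.
Object distance for lens 2: d_o2 = 28 - 20.625 = 7.375 cm.
Lens 2: 1/d_i2 = 1/f_2 - 1/d_o2 = 1/19 - 1/(7.375) = -0.08296 cm^-1, so d_i2 = -12.054 cm.

-12.1 cm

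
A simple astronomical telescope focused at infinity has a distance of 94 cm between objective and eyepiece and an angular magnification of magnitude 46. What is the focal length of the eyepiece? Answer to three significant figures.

2.00 cm

In normal adjustment the tube length equals f_obj + f_eye and |M| = f_obj/f_eye.
So f_obj = 46 f_eye and 46 f_eye + f_eye = 94 cm, giving f_eye = 94/47 = 2.000 cm and f_obj = 92.000 cm.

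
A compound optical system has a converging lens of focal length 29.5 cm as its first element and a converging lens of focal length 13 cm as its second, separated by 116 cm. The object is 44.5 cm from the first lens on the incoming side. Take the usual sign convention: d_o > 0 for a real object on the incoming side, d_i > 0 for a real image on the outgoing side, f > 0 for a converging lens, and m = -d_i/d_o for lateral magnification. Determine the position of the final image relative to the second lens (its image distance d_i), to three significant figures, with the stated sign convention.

First lens: d_i1 = 1/(1/29.5 - 1/44.5) = 87.517 cm.
That image sits 28.483 cm in front of the second lens, so d_o2 = 28.483 cm.
Second lens: d_i2 = 1/(1/13 - 1/(28.483)) = 23.915 cm.

23.9 cm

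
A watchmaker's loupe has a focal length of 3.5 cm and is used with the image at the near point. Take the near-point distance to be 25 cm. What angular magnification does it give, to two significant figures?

M = 1 + D/f = 1 + 25/3.5 = 8.143.

8.1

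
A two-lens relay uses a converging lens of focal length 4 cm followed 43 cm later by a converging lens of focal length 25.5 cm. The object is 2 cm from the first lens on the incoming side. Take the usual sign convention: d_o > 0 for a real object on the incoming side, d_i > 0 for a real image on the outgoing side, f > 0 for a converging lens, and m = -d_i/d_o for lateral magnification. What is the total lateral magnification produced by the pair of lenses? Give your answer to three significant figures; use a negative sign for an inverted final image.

Applying the thin-lens equation to the first lens, 1/4 = 1/2 + 1/d_i1, which gives d_i1 = -4.000 cm.
Its lateral magnification is m_1 = -d_i1/d_o1 = -(-4.000)/2 = 2.0000.
With d_i1 < 0 the first image is virtual and lies on the object side; the object distance for lens 2 is d_o2 = 43 - (-4.000) = 47.000 cm.
Applying the thin-lens equation again with f_2 = 25.5 cm and d_o2 = 47.000 cm gives d_i2 = 55.744 cm.
m_2 = -(55.744)/(47.000) = -1.1860.
The system's lateral magnification is m_1 m_2 = (2.0000)(-1.1860) = -2.3721.

-2.37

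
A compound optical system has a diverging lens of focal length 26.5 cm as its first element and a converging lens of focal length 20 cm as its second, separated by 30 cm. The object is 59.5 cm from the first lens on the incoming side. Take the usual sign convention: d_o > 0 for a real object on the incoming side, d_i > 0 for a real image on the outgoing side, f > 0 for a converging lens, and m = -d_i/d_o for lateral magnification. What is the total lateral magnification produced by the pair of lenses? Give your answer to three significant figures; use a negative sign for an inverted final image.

First lens: d_i1 = 1/(1/(-26.5) - 1/59.5) = -18.334 cm.
m_1 = -(-18.334)/59.5 = 0.3081.
The intermediate image is virtual, 18.334 cm to the left of lens 1, so d_o2 = L - d_i1 = 30 - (-18.334) = 48.334 cm.
Second lens: d_i2 = 1/(1/20 - 1/(48.334)) = 34.117 cm.
m_2 = -(34.117)/(48.334) = -0.7059.
The system's lateral magnification is m_1 m_2 = (0.3081)(-0.7059) = -0.2175.

-0.218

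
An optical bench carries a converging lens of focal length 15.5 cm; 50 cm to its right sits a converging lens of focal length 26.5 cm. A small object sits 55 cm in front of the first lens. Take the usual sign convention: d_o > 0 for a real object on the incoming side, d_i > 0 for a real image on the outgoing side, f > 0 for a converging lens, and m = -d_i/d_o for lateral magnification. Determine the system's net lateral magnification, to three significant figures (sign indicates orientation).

5.42

Applying the thin-lens equation to the first lens, 1/15.5 = 1/55 + 1/d_i1, which gives d_i1 = 21.582 cm.
Its lateral magnification is m_1 = -d_i1/d_o1 = -(21.582)/55 = -0.3924.
Object distance for lens 2: d_o2 = 50 - 21.582 = 28.418 cm.
Applying the thin-lens equation again with f_2 = 26.5 cm and d_o2 = 28.418 cm gives d_i2 = 392.690 cm.
m_2 = -(392.690)/(28.418) = -13.8185.
Total m = m_1 x m_2 = (-0.3924)(-13.8185) = 5.4224.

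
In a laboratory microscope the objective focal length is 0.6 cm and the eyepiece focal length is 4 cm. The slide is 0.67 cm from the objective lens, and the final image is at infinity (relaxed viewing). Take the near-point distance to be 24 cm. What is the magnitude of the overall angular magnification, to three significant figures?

51.4

Objective: 1/d_i = 1/f_obj - 1/d_o = 1/0.6 - 1/0.67 = 0.17413 cm^-1, so d_i = 5.743 cm.
m_obj = -d_i/d_o = -5.743/0.67 = -8.571.
Eyepiece angular magnification (image at infinity): M_eye = D/f_e = 24/4 = 6.000.
Overall M = m_obj x M_eye = (-8.571)(6.000) = -51.43.
|M| = 51.43.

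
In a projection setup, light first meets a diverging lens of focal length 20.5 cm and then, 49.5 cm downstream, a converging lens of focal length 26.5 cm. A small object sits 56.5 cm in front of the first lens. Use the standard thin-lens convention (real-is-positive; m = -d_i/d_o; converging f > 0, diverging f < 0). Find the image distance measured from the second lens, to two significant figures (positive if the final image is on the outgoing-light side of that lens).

45 cm

Applying the thin-lens equation to the first lens, 1/(-20.5) = 1/56.5 + 1/d_i1, which gives d_i1 = -15.042 cm.
The intermediate image is virtual, 15.042 cm to the left of lens 1, so d_o2 = L - d_i1 = 49.5 - (-15.042) = 64.542 cm.
Applying the thin-lens equation again with f_2 = 26.5 cm and d_o2 = 64.542 cm gives d_i2 = 44.960 cm.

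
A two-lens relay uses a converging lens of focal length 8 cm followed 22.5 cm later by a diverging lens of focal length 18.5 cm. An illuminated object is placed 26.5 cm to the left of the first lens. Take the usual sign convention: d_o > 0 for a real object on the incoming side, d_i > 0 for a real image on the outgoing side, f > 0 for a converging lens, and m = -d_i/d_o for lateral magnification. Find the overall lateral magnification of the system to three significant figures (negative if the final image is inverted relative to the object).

First lens: d_i1 = 1/(1/8 - 1/26.5) = 11.459 cm.
m_1 = -(11.459)/26.5 = -0.4324.
The intermediate image is 11.459 cm to the right of lens 1, so d_o2 = L - d_i1 = 22.5 - 11.459 = 11.041 cm.
Second lens: d_i2 = 1/(1/(-18.5) - 1/(11.041)) = -6.914 cm.
m_2 = -(-6.914)/(11.041) = 0.6263.
Overall magnification: m = m_1 m_2 = -0.2708.

-0.271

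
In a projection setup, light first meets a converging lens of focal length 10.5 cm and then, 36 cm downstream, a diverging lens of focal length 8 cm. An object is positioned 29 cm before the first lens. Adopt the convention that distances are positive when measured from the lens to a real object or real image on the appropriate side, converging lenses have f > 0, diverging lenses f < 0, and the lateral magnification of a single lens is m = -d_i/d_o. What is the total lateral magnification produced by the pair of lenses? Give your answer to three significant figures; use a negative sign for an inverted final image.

First lens: d_i1 = 1/(1/10.5 - 1/29) = 16.459 cm.
m_1 = -(16.459)/29 = -0.5676.
Object distance for lens 2: d_o2 = 36 - 16.459 = 19.541 cm.
Second lens: d_i2 = 1/(1/(-8) - 1/(19.541)) = -5.676 cm.
m_2 = -(-5.676)/(19.541) = 0.2905.
Overall magnification: m = m_1 m_2 = -0.1649.

-0.165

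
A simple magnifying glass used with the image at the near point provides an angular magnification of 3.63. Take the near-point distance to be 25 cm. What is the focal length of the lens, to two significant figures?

For the image at the near point, M = 1 + D/f.
f = D/(M - 1) = 25/(3.63 - 1) = 9.506 cm.

9.5 cm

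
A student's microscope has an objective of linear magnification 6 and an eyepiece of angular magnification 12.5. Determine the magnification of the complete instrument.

The overall magnification of a compound microscope is the product of the objective and eyepiece magnifications:
M = M_obj x M_eye = 6 x 12.5 = 75.

75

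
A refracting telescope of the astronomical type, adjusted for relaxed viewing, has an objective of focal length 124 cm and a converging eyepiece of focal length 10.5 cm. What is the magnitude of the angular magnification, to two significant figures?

12

|M| = f_obj/|f_eye| = 124/10.5 = 11.810.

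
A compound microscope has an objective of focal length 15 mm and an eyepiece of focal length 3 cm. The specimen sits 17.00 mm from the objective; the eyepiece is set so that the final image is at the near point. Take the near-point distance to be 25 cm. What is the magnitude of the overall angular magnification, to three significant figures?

70.0

Convert to cm: f_obj = 15 mm = 1.5 cm; d_o = 17.00 mm = 1.70 cm.
Objective: 1/d_i = 1/f_obj - 1/d_o = 1/1.5 - 1/1.70 = 0.07843 cm^-1, so d_i = 12.750 cm.
m_obj = -d_i/d_o = -12.750/1.70 = -7.500.
Eyepiece angular magnification (image at near point): M_eye = 1 + D/f_e = 1 + 25/3 = 9.333.
Overall M = m_obj x M_eye = (-7.500)(9.333) = -70.00.
|M| = 70.00.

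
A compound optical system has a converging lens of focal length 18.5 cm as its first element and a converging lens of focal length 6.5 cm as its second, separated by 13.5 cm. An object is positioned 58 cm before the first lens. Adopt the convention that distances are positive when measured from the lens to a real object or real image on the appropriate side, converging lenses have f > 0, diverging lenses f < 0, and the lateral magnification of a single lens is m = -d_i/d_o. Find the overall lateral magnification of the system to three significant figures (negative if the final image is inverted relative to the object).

-0.151

Applying the thin-lens equation to the first lens, 1/18.5 = 1/58 + 1/d_i1, which gives d_i1 = 27.165 cm.
Its lateral magnification is m_1 = -d_i1/d_o1 = -(27.165)/58 = -0.4684.
Since 27.165 cm > 13.5 cm, the first image lies past the second lens and serves as a virtual object: d_o2 = L - d_i1 = -13.665 cm.
Applying the thin-lens equation again with f_2 = 6.5 cm and d_o2 = -13.665 cm gives d_i2 = 4.405 cm.
m_2 = -(4.405)/(-13.665) = 0.3223.
Overall magnification: m = m_1 m_2 = -0.1510.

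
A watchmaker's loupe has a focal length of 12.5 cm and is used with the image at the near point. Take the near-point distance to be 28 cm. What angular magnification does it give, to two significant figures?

M = 1 + D/f = 1 + 28/12.5 = 3.240.

3.2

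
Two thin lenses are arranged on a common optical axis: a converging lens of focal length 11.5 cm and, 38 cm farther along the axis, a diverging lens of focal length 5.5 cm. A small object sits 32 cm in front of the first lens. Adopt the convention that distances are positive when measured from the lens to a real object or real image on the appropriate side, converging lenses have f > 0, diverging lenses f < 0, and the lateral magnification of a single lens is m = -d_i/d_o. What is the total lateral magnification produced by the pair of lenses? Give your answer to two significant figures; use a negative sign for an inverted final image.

First lens: d_i1 = 1/(1/11.5 - 1/32) = 17.951 cm.
m_1 = -(17.951)/32 = -0.5610.
That image sits 20.049 cm in front of the second lens, so d_o2 = 20.049 cm.
Second lens: d_i2 = 1/(1/(-5.5) - 1/(20.049)) = -4.316 cm.
m_2 = -(-4.316)/(20.049) = 0.2153.
Overall magnification: m = m_1 m_2 = -0.1208.

-0.12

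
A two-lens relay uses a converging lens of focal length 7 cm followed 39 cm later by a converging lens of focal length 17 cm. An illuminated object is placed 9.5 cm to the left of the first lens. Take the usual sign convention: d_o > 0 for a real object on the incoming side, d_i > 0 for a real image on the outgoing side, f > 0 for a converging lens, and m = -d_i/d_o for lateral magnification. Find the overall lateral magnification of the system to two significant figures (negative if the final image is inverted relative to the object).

Lens 1: 1/d_i1 = 1/f_1 - 1/d_o1 = 1/7 - 1/9.5 = 0.03759 cm^-1, so d_i1 = 26.600 cm.
m_1 = -(26.600)/9.5 = -2.8000.
That image sits 12.400 cm in front of the second lens, so d_o2 = 12.400 cm.
Lens 2: 1/d_i2 = 1/f_2 - 1/d_o2 = 1/17 - 1/(12.400) = -0.02182 cm^-1, so d_i2 = -45.826 cm.
m_2 = -(-45.826)/(12.400) = 3.6957.
Overall magnification: m = m_1 m_2 = -10.3478.

-10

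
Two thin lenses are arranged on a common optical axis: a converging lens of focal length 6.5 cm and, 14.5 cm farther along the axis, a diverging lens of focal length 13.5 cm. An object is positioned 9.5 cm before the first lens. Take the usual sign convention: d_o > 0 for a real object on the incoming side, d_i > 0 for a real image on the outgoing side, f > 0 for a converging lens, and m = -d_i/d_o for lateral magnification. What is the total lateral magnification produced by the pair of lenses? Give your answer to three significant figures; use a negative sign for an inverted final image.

First lens: d_i1 = 1/(1/6.5 - 1/9.5) = 20.583 cm.
m_1 = -(20.583)/9.5 = -2.1667.
Since 20.583 cm > 14.5 cm, the first image lies past the second lens and serves as a virtual object: d_o2 = L - d_i1 = -6.083 cm.
Second lens: d_i2 = 1/(1/(-13.5) - 1/(-6.083)) = 11.073 cm.
m_2 = -(11.073)/(-6.083) = 1.8202.
Overall magnification: m = m_1 m_2 = -3.9438.

-3.94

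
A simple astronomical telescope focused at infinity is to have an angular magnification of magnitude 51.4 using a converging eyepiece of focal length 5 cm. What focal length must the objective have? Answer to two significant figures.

260 cm

|M| = f_obj/|f_eye|, so f_obj = |M| x |f_eye| = 51.4 x 5 = 257.000 cm.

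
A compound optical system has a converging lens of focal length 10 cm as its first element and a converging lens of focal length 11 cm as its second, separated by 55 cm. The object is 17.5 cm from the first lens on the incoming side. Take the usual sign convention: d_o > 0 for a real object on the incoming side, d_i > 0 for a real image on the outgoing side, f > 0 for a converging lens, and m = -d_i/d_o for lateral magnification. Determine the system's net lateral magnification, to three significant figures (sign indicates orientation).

0.710

Applying the thin-lens equation to the first lens, 1/10 = 1/17.5 + 1/d_i1, which gives d_i1 = 23.333 cm.
Its lateral magnification is m_1 = -d_i1/d_o1 = -(23.333)/17.5 = -1.3333.
That image sits 31.667 cm in front of the second lens, so d_o2 = 31.667 cm.
Applying the thin-lens equation again with f_2 = 11 cm and d_o2 = 31.667 cm gives d_i2 = 16.855 cm.
m_2 = -(16.855)/(31.667) = -0.5323.
The system's lateral magnification is m_1 m_2 = (-1.3333)(-0.5323) = 0.7097.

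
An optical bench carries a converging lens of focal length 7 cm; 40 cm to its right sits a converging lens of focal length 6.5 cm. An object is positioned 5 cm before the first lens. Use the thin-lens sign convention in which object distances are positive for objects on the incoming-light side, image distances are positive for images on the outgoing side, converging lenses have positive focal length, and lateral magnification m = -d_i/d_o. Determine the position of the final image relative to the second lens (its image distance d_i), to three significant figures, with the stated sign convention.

7.33 cm

First lens: d_i1 = 1/(1/7 - 1/5) = -17.500 cm.
The intermediate image is virtual, 17.500 cm to the left of lens 1, so d_o2 = L - d_i1 = 40 - (-17.500) = 57.500 cm.
Second lens: d_i2 = 1/(1/6.5 - 1/(57.500)) = 7.328 cm.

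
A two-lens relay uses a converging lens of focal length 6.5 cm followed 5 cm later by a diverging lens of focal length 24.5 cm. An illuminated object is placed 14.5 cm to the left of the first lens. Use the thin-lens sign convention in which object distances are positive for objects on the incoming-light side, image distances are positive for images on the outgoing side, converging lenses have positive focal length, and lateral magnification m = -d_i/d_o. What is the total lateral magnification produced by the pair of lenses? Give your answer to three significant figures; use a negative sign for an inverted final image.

Applying the thin-lens equation to the first lens, 1/6.5 = 1/14.5 + 1/d_i1, which gives d_i1 = 11.781 cm.
Its lateral magnification is m_1 = -d_i1/d_o1 = -(11.781)/14.5 = -0.8125.
This image would form 11.781 cm past lens 1, i.e. 6.781 cm beyond lens 2, so it is a virtual object for lens 2: d_o2 = 5 - 11.781 = -6.781 cm.
Applying the thin-lens equation again with f_2 = -24.5 cm and d_o2 = -6.781 cm gives d_i2 = 9.377 cm.
m_2 = -(9.377)/(-6.781) = 1.3827.
Overall magnification: m = m_1 m_2 = -1.1235.

-1.12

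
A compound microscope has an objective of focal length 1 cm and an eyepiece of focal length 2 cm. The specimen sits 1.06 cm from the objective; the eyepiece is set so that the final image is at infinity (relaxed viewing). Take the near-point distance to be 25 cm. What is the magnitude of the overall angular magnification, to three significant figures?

Objective: 1/d_i = 1/f_obj - 1/d_o = 1/1 - 1/1.06 = 0.05660 cm^-1, so d_i = 17.667 cm.
m_obj = -d_i/d_o = -17.667/1.06 = -16.667.
Eyepiece angular magnification (image at infinity): M_eye = D/f_e = 25/2 = 12.500.
Overall M = m_obj x M_eye = (-16.667)(12.500) = -208.33.
|M| = 208.33.

208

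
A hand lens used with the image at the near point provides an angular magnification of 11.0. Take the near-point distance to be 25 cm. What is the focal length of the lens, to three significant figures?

For the image at the near point, M = 1 + D/f.
f = D/(M - 1) = 25/(11.0 - 1) = 2.500 cm.

2.50 cm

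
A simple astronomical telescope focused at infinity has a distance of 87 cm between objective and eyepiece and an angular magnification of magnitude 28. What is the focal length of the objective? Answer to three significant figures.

In normal adjustment the tube length equals f_obj + f_eye and |M| = f_obj/f_eye.
So f_obj = 28 f_eye and 28 f_eye + f_eye = 87 cm, giving f_eye = 87/29 = 3.000 cm and f_obj = 84.000 cm.

84.0 cm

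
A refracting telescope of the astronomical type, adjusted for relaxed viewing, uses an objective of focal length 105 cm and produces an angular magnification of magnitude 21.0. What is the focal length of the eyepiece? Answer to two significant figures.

5.0 cm

|M| = f_obj/f_eye, so f_eye = f_obj/|M| = 105/21.0 = 5.000 cm.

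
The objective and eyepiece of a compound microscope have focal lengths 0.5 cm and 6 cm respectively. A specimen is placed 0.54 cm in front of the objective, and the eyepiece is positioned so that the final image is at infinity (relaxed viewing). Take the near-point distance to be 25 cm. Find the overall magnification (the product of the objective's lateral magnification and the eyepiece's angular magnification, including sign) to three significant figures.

-52.1

Objective: 1/d_i = 1/f_obj - 1/d_o = 1/0.5 - 1/0.54 = 0.14815 cm^-1, so d_i = 6.750 cm.
m_obj = -d_i/d_o = -6.750/0.54 = -12.500.
Eyepiece angular magnification (image at infinity): M_eye = D/f_e = 25/6 = 4.167.
Overall M = m_obj x M_eye = (-12.500)(4.167) = -52.08.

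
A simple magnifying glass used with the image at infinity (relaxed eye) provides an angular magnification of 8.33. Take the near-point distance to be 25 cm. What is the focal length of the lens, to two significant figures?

For the image at infinity, M = D/f.
f = D/M = 25/8.33 = 3.001 cm.

3.0 cm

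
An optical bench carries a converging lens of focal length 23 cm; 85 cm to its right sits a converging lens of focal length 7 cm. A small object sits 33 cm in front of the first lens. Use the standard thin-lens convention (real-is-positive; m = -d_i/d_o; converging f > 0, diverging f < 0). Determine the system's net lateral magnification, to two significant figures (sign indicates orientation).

Lens 1: 1/d_i1 = 1/f_1 - 1/d_o1 = 1/23 - 1/33 = 0.01318 cm^-1, so d_i1 = 75.900 cm.
m_1 = -(75.900)/33 = -2.3000.
Object distance for lens 2: d_o2 = 85 - 75.900 = 9.100 cm.
Lens 2: 1/d_i2 = 1/f_2 - 1/d_o2 = 1/7 - 1/(9.100) = 0.03297 cm^-1, so d_i2 = 30.333 cm.
m_2 = -(30.333)/(9.100) = -3.3333.
Total m = m_1 x m_2 = (-2.3000)(-3.3333) = 7.6667.

7.7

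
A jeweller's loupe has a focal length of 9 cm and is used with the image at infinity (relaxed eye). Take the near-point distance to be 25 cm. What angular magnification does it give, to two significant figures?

M = D/f = 25/9 = 2.778.

2.8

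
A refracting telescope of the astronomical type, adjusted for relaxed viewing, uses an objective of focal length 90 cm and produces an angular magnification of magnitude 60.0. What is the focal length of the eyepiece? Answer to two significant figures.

1.5 cm

|M| = f_obj/f_eye, so f_eye = f_obj/|M| = 90/60.0 = 1.500 cm.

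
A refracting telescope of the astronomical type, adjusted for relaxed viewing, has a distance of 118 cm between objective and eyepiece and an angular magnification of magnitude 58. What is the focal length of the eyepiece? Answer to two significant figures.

In normal adjustment the tube length equals f_obj + f_eye and |M| = f_obj/f_eye.
So f_obj = 58 f_eye and 58 f_eye + f_eye = 118 cm, giving f_eye = 118/59 = 2.000 cm and f_obj = 116.000 cm.

2.0 cm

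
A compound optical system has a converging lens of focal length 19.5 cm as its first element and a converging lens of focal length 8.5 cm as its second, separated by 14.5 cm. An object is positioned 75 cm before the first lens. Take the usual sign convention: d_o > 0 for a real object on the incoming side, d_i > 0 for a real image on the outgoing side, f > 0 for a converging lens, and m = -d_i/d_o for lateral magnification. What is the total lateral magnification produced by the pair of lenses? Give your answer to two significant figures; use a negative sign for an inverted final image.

-0.15

Applying the thin-lens equation to the first lens, 1/19.5 = 1/75 + 1/d_i1, which gives d_i1 = 26.351 cm.
Its lateral magnification is m_1 = -d_i1/d_o1 = -(26.351)/75 = -0.3514.
Since 26.351 cm > 14.5 cm, the first image lies past the second lens and serves as a virtual object: d_o2 = L - d_i1 = -11.851 cm.
Applying the thin-lens equation again with f_2 = 8.5 cm and d_o2 = -11.851 cm gives d_i2 = 4.950 cm.
m_2 = -(4.950)/(-11.851) = 0.4177.
The system's lateral magnification is m_1 m_2 = (-0.3514)(0.4177) = -0.1467.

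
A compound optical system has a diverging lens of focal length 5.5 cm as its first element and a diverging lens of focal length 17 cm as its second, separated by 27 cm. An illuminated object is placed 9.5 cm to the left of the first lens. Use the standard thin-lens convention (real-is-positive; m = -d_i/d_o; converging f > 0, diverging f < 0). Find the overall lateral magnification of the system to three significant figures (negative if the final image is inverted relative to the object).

0.131

Lens 1: 1/d_i1 = 1/f_1 - 1/d_o1 = 1/(-5.5) - 1/9.5 = -0.28708 cm^-1, so d_i1 = -3.483 cm.
m_1 = -(-3.483)/9.5 = 0.3667.
The intermediate image is virtual, 3.483 cm to the left of lens 1, so d_o2 = L - d_i1 = 27 - (-3.483) = 30.483 cm.
Lens 2: 1/d_i2 = 1/f_2 - 1/d_o2 = 1/(-17) - 1/(30.483) = -0.09163 cm^-1, so d_i2 = -10.914 cm.
m_2 = -(-10.914)/(30.483) = 0.3580.
The system's lateral magnification is m_1 m_2 = (0.3667)(0.3580) = 0.1313.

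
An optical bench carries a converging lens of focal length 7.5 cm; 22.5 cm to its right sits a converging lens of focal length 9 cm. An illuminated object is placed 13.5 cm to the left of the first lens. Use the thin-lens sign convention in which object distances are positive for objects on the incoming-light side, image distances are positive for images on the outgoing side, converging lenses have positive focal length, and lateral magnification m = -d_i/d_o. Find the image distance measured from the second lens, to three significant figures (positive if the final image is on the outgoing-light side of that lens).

-15.0 cm

First lens: d_i1 = 1/(1/7.5 - 1/13.5) = 16.875 cm.
The intermediate image is 16.875 cm to the right of lens 1, so d_o2 = L - d_i1 = 22.5 - 16.875 = 5.625 cm.
Second lens: d_i2 = 1/(1/9 - 1/(5.625)) = -15.000 cm.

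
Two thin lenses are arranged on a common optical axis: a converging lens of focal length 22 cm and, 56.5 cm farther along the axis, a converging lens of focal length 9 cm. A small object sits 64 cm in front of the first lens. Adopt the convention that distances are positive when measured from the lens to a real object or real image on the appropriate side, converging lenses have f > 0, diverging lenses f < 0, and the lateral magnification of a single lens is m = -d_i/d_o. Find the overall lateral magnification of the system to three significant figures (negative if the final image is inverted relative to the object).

Applying the thin-lens equation to the first lens, 1/22 = 1/64 + 1/d_i1, which gives d_i1 = 33.524 cm.
Its lateral magnification is m_1 = -d_i1/d_o1 = -(33.524)/64 = -0.5238.
The intermediate image is 33.524 cm to the right of lens 1, so d_o2 = L - d_i1 = 56.5 - 33.524 = 22.976 cm.
Applying the thin-lens equation again with f_2 = 9 cm and d_o2 = 22.976 cm gives d_i2 = 14.796 cm.
m_2 = -(14.796)/(22.976) = -0.6440.
Total m = m_1 x m_2 = (-0.5238)(-0.6440) = 0.3373.

0.337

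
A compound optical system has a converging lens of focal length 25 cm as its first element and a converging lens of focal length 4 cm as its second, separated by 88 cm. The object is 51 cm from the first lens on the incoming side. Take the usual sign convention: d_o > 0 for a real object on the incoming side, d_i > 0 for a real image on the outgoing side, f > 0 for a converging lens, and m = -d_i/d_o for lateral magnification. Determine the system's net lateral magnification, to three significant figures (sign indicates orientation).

0.110

First lens: d_i1 = 1/(1/25 - 1/51) = 49.038 cm.
m_1 = -(49.038)/51 = -0.9615.
The intermediate image is 49.038 cm to the right of lens 1, so d_o2 = L - d_i1 = 88 - 49.038 = 38.962 cm.
Second lens: d_i2 = 1/(1/4 - 1/(38.962)) = 4.458 cm.
m_2 = -(4.458)/(38.962) = -0.1144.
Overall magnification: m = m_1 m_2 = 0.1100.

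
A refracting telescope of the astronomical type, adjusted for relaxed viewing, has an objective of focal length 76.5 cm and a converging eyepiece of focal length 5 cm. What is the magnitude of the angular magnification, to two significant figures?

15

|M| = f_obj/|f_eye| = 76.5/5 = 15.300.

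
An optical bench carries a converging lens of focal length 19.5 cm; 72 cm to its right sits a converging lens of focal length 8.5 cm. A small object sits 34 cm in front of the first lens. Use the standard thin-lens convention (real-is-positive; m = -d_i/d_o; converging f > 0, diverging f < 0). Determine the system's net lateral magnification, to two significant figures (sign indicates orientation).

0.64

Lens 1: 1/d_i1 = 1/f_1 - 1/d_o1 = 1/19.5 - 1/34 = 0.02187 cm^-1, so d_i1 = 45.724 cm.
m_1 = -(45.724)/34 = -1.3448.
The intermediate image is 45.724 cm to the right of lens 1, so d_o2 = L - d_i1 = 72 - 45.724 = 26.276 cm.
Lens 2: 1/d_i2 = 1/f_2 - 1/d_o2 = 1/8.5 - 1/(26.276) = 0.07959 cm^-1, so d_i2 = 12.565 cm.
m_2 = -(12.565)/(26.276) = -0.4782.
Total m = m_1 x m_2 = (-1.3448)(-0.4782) = 0.6431.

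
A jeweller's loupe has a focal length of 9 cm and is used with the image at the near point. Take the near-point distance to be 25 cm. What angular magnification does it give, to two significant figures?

M = 1 + D/f = 1 + 25/9 = 3.778.

3.8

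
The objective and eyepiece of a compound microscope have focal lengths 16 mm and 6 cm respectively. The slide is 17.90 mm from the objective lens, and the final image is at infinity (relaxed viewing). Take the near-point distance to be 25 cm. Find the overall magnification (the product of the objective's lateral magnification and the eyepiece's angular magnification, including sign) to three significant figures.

-35.1

Convert to cm: f_obj = 16 mm = 1.6 cm; d_o = 17.90 mm = 1.79 cm.
Objective: 1/d_i = 1/f_obj - 1/d_o = 1/1.6 - 1/1.79 = 0.06634 cm^-1, so d_i = 15.074 cm.
m_obj = -d_i/d_o = -15.074/1.79 = -8.421.
Eyepiece angular magnification (image at infinity): M_eye = D/f_e = 25/6 = 4.167.
Overall M = m_obj x M_eye = (-8.421)(4.167) = -35.09.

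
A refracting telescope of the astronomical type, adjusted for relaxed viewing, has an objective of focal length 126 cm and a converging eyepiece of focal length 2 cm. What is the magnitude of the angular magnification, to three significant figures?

63.0

|M| = f_obj/|f_eye| = 126/2 = 63.000.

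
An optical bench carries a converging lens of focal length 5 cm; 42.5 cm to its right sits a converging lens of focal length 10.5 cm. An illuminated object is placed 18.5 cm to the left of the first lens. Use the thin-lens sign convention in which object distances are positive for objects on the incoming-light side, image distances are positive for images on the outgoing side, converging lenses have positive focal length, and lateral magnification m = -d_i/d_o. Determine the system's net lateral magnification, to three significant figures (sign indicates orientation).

0.155

First lens: d_i1 = 1/(1/5 - 1/18.5) = 6.852 cm.
m_1 = -(6.852)/18.5 = -0.3704.
The intermediate image is 6.852 cm to the right of lens 1, so d_o2 = L - d_i1 = 42.5 - 6.852 = 35.648 cm.
Second lens: d_i2 = 1/(1/10.5 - 1/(35.648)) = 14.884 cm.
m_2 = -(14.884)/(35.648) = -0.4175.
Total m = m_1 x m_2 = (-0.3704)(-0.4175) = 0.1546.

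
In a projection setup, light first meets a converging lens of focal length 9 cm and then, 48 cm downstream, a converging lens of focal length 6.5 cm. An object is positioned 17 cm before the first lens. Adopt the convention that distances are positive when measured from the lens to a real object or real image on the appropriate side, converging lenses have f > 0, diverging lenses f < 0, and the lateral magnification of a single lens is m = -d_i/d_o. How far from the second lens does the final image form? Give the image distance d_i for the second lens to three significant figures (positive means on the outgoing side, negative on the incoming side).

8.39 cm

Applying the thin-lens equation to the first lens, 1/9 = 1/17 + 1/d_i1, which gives d_i1 = 19.125 cm.
Object distance for lens 2: d_o2 = 48 - 19.125 = 28.875 cm.
Applying the thin-lens equation again with f_2 = 6.5 cm and d_o2 = 28.875 cm gives d_i2 = 8.388 cm.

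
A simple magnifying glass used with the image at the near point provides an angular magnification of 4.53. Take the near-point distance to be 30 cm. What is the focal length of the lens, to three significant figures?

For the image at the near point, M = 1 + D/f.
f = D/(M - 1) = 30/(4.53 - 1) = 8.499 cm.

8.50 cm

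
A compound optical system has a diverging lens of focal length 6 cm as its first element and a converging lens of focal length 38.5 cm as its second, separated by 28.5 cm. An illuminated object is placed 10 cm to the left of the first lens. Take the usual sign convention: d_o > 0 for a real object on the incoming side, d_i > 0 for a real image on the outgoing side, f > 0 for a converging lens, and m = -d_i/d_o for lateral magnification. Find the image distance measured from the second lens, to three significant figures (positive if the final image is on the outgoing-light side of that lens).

-199 cm

Applying the thin-lens equation to the first lens, 1/(-6) = 1/10 + 1/d_i1, which gives d_i1 = -3.750 cm.
With d_i1 < 0 the first image is virtual and lies on the object side; the object distance for lens 2 is d_o2 = 28.5 - (-3.750) = 32.250 cm.
Applying the thin-lens equation again with f_2 = 38.5 cm and d_o2 = 32.250 cm gives d_i2 = -198.660 cm.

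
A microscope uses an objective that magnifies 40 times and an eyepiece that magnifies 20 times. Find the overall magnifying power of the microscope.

800

The overall magnification of a compound microscope is the product of the objective and eyepiece magnifications:
M = M_obj x M_eye = 40 x 20 = 800.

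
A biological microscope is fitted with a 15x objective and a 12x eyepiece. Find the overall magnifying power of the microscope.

The overall magnification of a compound microscope is the product of the objective and eyepiece magnifications:
M = M_obj x M_eye = 15 x 12 = 180.

180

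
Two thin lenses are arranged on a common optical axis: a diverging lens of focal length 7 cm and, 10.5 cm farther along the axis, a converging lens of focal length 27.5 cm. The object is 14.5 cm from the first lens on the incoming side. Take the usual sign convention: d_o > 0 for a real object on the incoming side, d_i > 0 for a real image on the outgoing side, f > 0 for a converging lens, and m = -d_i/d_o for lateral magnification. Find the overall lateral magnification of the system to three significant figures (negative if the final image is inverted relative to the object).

0.729

Lens 1: 1/d_i1 = 1/f_1 - 1/d_o1 = 1/(-7) - 1/14.5 = -0.21182 cm^-1, so d_i1 = -4.721 cm.
m_1 = -(-4.721)/14.5 = 0.3256.
The intermediate image is virtual, 4.721 cm to the left of lens 1, so d_o2 = L - d_i1 = 10.5 - (-4.721) = 15.221 cm.
Lens 2: 1/d_i2 = 1/f_2 - 1/d_o2 = 1/27.5 - 1/(15.221) = -0.02934 cm^-1, so d_i2 = -34.089 cm.
m_2 = -(-34.089)/(15.221) = 2.2396.
Overall magnification: m = m_1 m_2 = 0.7292.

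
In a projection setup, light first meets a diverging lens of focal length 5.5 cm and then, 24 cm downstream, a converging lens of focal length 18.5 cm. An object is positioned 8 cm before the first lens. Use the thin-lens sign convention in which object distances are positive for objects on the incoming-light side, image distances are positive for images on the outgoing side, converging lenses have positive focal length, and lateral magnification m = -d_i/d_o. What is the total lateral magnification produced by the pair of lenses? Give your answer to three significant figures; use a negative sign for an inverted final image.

-0.860

Applying the thin-lens equation to the first lens, 1/(-5.5) = 1/8 + 1/d_i1, which gives d_i1 = -3.259 cm.
Its lateral magnification is m_1 = -d_i1/d_o1 = -(-3.259)/8 = 0.4074.
The intermediate image is virtual, 3.259 cm to the left of lens 1, so d_o2 = L - d_i1 = 24 - (-3.259) = 27.259 cm.
Applying the thin-lens equation again with f_2 = 18.5 cm and d_o2 = 27.259 cm gives d_i2 = 57.573 cm.
m_2 = -(57.573)/(27.259) = -2.1121.
The system's lateral magnification is m_1 m_2 = (0.4074)(-2.1121) = -0.8605.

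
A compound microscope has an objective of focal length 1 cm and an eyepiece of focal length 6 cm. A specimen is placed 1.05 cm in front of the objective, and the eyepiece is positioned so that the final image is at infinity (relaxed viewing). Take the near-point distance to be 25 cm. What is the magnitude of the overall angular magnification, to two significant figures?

83

Objective: 1/d_i = 1/f_obj - 1/d_o = 1/1 - 1/1.05 = 0.04762 cm^-1, so d_i = 21.000 cm.
m_obj = -d_i/d_o = -21.000/1.05 = -20.000.
Eyepiece angular magnification (image at infinity): M_eye = D/f_e = 25/6 = 4.167.
Overall M = m_obj x M_eye = (-20.000)(4.167) = -83.33.
|M| = 83.33.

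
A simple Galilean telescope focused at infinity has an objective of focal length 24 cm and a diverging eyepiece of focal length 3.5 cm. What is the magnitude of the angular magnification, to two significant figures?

|M| = f_obj/|f_eye| = 24/3.5 = 6.857.

6.9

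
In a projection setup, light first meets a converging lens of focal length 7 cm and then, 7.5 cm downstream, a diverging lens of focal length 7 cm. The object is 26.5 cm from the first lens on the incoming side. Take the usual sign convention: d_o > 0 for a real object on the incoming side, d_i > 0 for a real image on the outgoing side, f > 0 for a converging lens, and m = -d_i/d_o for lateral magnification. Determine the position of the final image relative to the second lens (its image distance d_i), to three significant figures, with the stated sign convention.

Applying the thin-lens equation to the first lens, 1/7 = 1/26.5 + 1/d_i1, which gives d_i1 = 9.513 cm.
This image would form 9.513 cm past lens 1, i.e. 2.013 cm beyond lens 2, so it is a virtual object for lens 2: d_o2 = 7.5 - 9.513 = -2.013 cm.
Applying the thin-lens equation again with f_2 = -7 cm and d_o2 = -2.013 cm gives d_i2 = 2.825 cm.

2.83 cm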